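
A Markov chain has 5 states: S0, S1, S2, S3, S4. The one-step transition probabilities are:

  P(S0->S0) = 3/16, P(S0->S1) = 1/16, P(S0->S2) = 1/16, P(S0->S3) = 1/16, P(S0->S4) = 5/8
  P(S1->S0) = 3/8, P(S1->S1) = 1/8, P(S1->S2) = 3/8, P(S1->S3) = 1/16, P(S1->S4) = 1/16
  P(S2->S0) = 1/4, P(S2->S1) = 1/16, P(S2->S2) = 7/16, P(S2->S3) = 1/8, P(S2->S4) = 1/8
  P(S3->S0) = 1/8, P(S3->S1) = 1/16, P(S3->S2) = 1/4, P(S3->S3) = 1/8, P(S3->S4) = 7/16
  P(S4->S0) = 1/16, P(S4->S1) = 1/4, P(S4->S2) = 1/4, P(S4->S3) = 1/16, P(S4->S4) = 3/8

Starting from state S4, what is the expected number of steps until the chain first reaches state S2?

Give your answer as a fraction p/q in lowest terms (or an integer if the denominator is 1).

Let h_i = expected steps to first reach S2 from state i.
Boundary: h_S2 = 0.
First-step equations for the other states:
  h_S0 = 1 + 3/16*h_S0 + 1/16*h_S1 + 1/16*h_S2 + 1/16*h_S3 + 5/8*h_S4
  h_S1 = 1 + 3/8*h_S0 + 1/8*h_S1 + 3/8*h_S2 + 1/16*h_S3 + 1/16*h_S4
  h_S3 = 1 + 1/8*h_S0 + 1/16*h_S1 + 1/4*h_S2 + 1/8*h_S3 + 7/16*h_S4
  h_S4 = 1 + 1/16*h_S0 + 1/4*h_S1 + 1/4*h_S2 + 1/16*h_S3 + 3/8*h_S4

Substituting h_S2 = 0 and rearranging gives the linear system (I - Q) h = 1:
  [13/16, -1/16, -1/16, -5/8] . (h_S0, h_S1, h_S3, h_S4) = 1
  [-3/8, 7/8, -1/16, -1/16] . (h_S0, h_S1, h_S3, h_S4) = 1
  [-1/8, -1/16, 7/8, -7/16] . (h_S0, h_S1, h_S3, h_S4) = 1
  [-1/16, -1/4, -1/16, 5/8] . (h_S0, h_S1, h_S3, h_S4) = 1

Solving yields:
  h_S0 = 26160/5267
  h_S1 = 20320/5267
  h_S3 = 21888/5267
  h_S4 = 21360/5267

Starting state is S4, so the expected hitting time is h_S4 = 21360/5267.

Answer: 21360/5267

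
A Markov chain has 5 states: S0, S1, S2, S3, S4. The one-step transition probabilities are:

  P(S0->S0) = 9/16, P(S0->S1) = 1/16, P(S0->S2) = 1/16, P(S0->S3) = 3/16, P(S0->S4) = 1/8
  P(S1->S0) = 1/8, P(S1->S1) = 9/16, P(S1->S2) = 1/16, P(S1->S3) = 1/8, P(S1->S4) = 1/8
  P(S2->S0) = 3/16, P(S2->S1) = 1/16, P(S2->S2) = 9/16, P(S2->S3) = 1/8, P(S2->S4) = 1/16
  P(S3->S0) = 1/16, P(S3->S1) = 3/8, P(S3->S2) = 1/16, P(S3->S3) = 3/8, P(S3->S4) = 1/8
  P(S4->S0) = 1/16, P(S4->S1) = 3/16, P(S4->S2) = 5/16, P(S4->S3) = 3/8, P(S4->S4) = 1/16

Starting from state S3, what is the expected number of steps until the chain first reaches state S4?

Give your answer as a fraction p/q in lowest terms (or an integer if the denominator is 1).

Answer: 128/15

Derivation:
Let h_i = expected steps to first reach S4 from state i.
Boundary: h_S4 = 0.
First-step equations for the other states:
  h_S0 = 1 + 9/16*h_S0 + 1/16*h_S1 + 1/16*h_S2 + 3/16*h_S3 + 1/8*h_S4
  h_S1 = 1 + 1/8*h_S0 + 9/16*h_S1 + 1/16*h_S2 + 1/8*h_S3 + 1/8*h_S4
  h_S2 = 1 + 3/16*h_S0 + 1/16*h_S1 + 9/16*h_S2 + 1/8*h_S3 + 1/16*h_S4
  h_S3 = 1 + 1/16*h_S0 + 3/8*h_S1 + 1/16*h_S2 + 3/8*h_S3 + 1/8*h_S4

Substituting h_S4 = 0 and rearranging gives the linear system (I - Q) h = 1:
  [7/16, -1/16, -1/16, -3/16] . (h_S0, h_S1, h_S2, h_S3) = 1
  [-1/8, 7/16, -1/16, -1/8] . (h_S0, h_S1, h_S2, h_S3) = 1
  [-3/16, -1/16, 7/16, -1/8] . (h_S0, h_S1, h_S2, h_S3) = 1
  [-1/16, -3/8, -1/16, 5/8] . (h_S0, h_S1, h_S2, h_S3) = 1

Solving yields:
  h_S0 = 128/15
  h_S1 = 128/15
  h_S2 = 48/5
  h_S3 = 128/15

Starting state is S3, so the expected hitting time is h_S3 = 128/15.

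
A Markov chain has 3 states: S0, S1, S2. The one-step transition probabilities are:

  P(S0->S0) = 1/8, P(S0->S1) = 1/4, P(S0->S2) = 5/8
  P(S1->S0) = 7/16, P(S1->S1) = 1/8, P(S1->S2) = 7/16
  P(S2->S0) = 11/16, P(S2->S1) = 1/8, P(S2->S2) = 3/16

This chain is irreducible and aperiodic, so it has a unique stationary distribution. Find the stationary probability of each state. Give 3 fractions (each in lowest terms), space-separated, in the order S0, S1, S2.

The stationary distribution satisfies pi = pi * P, i.e.:
  pi_S0 = 1/8*pi_S0 + 7/16*pi_S1 + 11/16*pi_S2
  pi_S1 = 1/4*pi_S0 + 1/8*pi_S1 + 1/8*pi_S2
  pi_S2 = 5/8*pi_S0 + 7/16*pi_S1 + 3/16*pi_S2
with normalization: pi_S0 + pi_S1 + pi_S2 = 1.

Using the first 2 balance equations plus normalization, the linear system A*pi = b is:
  [-7/8, 7/16, 11/16] . pi = 0
  [1/4, -7/8, 1/8] . pi = 0
  [1, 1, 1] . pi = 1

Solving yields:
  pi_S0 = 7/17
  pi_S1 = 3/17
  pi_S2 = 7/17

Verification (pi * P):
  7/17*1/8 + 3/17*7/16 + 7/17*11/16 = 7/17 = pi_S0  (ok)
  7/17*1/4 + 3/17*1/8 + 7/17*1/8 = 3/17 = pi_S1  (ok)
  7/17*5/8 + 3/17*7/16 + 7/17*3/16 = 7/17 = pi_S2  (ok)

Answer: 7/17 3/17 7/17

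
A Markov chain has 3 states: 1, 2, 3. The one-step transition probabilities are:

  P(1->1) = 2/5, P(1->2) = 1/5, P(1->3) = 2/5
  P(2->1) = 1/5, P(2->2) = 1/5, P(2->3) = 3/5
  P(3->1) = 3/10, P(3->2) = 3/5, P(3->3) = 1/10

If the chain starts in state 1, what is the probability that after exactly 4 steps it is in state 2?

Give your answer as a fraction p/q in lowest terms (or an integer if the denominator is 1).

Answer: 219/625

Derivation:
Computing P^4 by repeated multiplication:
P^1 =
  1: [2/5, 1/5, 2/5]
  2: [1/5, 1/5, 3/5]
  3: [3/10, 3/5, 1/10]
P^2 =
  1: [8/25, 9/25, 8/25]
  2: [3/10, 11/25, 13/50]
  3: [27/100, 6/25, 49/100]
P^3 =
  1: [37/125, 41/125, 47/125]
  2: [143/500, 38/125, 41/100]
  3: [303/1000, 99/250, 301/1000]
P^4 =
  1: [371/1250, 219/625, 441/1250]
  2: [1491/5000, 91/250, 1689/5000]
  3: [2907/10000, 801/2500, 3889/10000]

(P^4)[1 -> 2] = 219/625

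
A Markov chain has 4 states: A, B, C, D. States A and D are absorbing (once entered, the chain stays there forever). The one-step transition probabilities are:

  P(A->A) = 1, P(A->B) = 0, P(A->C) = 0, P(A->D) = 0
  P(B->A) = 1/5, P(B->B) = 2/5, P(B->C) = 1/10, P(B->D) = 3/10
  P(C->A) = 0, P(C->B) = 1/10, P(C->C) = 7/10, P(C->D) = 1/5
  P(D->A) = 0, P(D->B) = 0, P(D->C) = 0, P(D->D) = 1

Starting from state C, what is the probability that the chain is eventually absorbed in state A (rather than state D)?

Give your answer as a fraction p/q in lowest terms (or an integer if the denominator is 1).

Answer: 2/17

Derivation:
Let a_i = P(absorbed in A | start in state i).
Boundary conditions: a_A = 1, a_D = 0.
For each transient state i, a_i = sum_j P(i->j) * a_j:
  a_B = 1/5*a_A + 2/5*a_B + 1/10*a_C + 3/10*a_D
  a_C = 0*a_A + 1/10*a_B + 7/10*a_C + 1/5*a_D

Substituting a_A = 1 and a_D = 0, rearrange to (I - Q) a = r where r[i] = P(i -> A):
  [3/5, -1/10] . (a_B, a_C) = 1/5
  [-1/10, 3/10] . (a_B, a_C) = 0

Solving yields:
  a_B = 6/17
  a_C = 2/17

Starting state is C, so the absorption probability is a_C = 2/17.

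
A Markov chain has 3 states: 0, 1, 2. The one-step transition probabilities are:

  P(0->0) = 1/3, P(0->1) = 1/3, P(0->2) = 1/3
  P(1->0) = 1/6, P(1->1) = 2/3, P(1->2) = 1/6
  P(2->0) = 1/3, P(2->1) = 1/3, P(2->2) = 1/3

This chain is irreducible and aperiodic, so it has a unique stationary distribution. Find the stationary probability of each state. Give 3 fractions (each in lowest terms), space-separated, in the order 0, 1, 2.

The stationary distribution satisfies pi = pi * P, i.e.:
  pi_0 = 1/3*pi_0 + 1/6*pi_1 + 1/3*pi_2
  pi_1 = 1/3*pi_0 + 2/3*pi_1 + 1/3*pi_2
  pi_2 = 1/3*pi_0 + 1/6*pi_1 + 1/3*pi_2
with normalization: pi_0 + pi_1 + pi_2 = 1.

Using the first 2 balance equations plus normalization, the linear system A*pi = b is:
  [-2/3, 1/6, 1/3] . pi = 0
  [1/3, -1/3, 1/3] . pi = 0
  [1, 1, 1] . pi = 1

Solving yields:
  pi_0 = 1/4
  pi_1 = 1/2
  pi_2 = 1/4

Verification (pi * P):
  1/4*1/3 + 1/2*1/6 + 1/4*1/3 = 1/4 = pi_0  (ok)
  1/4*1/3 + 1/2*2/3 + 1/4*1/3 = 1/2 = pi_1  (ok)
  1/4*1/3 + 1/2*1/6 + 1/4*1/3 = 1/4 = pi_2  (ok)

Answer: 1/4 1/2 1/4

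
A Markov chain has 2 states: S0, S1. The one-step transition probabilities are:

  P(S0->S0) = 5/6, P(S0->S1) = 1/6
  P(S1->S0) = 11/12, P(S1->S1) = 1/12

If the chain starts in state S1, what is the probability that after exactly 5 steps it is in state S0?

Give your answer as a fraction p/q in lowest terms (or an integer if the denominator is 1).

Computing P^5 by repeated multiplication:
P^1 =
  S0: [5/6, 1/6]
  S1: [11/12, 1/12]
P^2 =
  S0: [61/72, 11/72]
  S1: [121/144, 23/144]
P^3 =
  S0: [731/864, 133/864]
  S1: [1463/1728, 265/1728]
P^4 =
  S0: [8773/10368, 1595/10368]
  S1: [17545/20736, 3191/20736]
P^5 =
  S0: [105275/124416, 19141/124416]
  S1: [210551/248832, 38281/248832]

(P^5)[S1 -> S0] = 210551/248832

Answer: 210551/248832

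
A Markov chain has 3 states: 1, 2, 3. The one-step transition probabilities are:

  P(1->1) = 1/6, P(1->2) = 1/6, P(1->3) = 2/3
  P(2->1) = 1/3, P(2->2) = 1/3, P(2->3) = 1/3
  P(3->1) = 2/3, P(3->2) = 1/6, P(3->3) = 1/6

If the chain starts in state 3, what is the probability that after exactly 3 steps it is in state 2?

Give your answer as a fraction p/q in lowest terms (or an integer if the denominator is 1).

Computing P^3 by repeated multiplication:
P^1 =
  1: [1/6, 1/6, 2/3]
  2: [1/3, 1/3, 1/3]
  3: [2/3, 1/6, 1/6]
P^2 =
  1: [19/36, 7/36, 5/18]
  2: [7/18, 2/9, 7/18]
  3: [5/18, 7/36, 19/36]
P^3 =
  1: [73/216, 43/216, 25/54]
  2: [43/108, 11/54, 43/108]
  3: [25/54, 43/216, 73/216]

(P^3)[3 -> 2] = 43/216

Answer: 43/216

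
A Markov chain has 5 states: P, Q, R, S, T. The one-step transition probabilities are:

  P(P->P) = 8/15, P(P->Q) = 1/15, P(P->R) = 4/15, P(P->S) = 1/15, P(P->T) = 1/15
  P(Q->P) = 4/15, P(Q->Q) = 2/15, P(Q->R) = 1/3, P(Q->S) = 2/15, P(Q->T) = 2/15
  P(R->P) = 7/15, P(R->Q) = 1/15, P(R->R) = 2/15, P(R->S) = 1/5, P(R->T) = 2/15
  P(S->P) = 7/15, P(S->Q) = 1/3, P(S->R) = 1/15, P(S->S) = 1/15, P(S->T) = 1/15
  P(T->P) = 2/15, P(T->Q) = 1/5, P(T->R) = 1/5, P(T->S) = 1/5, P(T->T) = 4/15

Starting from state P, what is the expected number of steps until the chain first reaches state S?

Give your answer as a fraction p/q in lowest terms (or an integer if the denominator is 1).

Answer: 1090/129

Derivation:
Let h_i = expected steps to first reach S from state i.
Boundary: h_S = 0.
First-step equations for the other states:
  h_P = 1 + 8/15*h_P + 1/15*h_Q + 4/15*h_R + 1/15*h_S + 1/15*h_T
  h_Q = 1 + 4/15*h_P + 2/15*h_Q + 1/3*h_R + 2/15*h_S + 2/15*h_T
  h_R = 1 + 7/15*h_P + 1/15*h_Q + 2/15*h_R + 1/5*h_S + 2/15*h_T
  h_T = 1 + 2/15*h_P + 1/5*h_Q + 1/5*h_R + 1/5*h_S + 4/15*h_T

Substituting h_S = 0 and rearranging gives the linear system (I - Q) h = 1:
  [7/15, -1/15, -4/15, -1/15] . (h_P, h_Q, h_R, h_T) = 1
  [-4/15, 13/15, -1/3, -2/15] . (h_P, h_Q, h_R, h_T) = 1
  [-7/15, -1/15, 13/15, -2/15] . (h_P, h_Q, h_R, h_T) = 1
  [-2/15, -1/5, -1/5, 11/15] . (h_P, h_Q, h_R, h_T) = 1

Solving yields:
  h_P = 1090/129
  h_Q = 4285/559
  h_R = 4120/559
  h_T = 11740/1677

Starting state is P, so the expected hitting time is h_P = 1090/129.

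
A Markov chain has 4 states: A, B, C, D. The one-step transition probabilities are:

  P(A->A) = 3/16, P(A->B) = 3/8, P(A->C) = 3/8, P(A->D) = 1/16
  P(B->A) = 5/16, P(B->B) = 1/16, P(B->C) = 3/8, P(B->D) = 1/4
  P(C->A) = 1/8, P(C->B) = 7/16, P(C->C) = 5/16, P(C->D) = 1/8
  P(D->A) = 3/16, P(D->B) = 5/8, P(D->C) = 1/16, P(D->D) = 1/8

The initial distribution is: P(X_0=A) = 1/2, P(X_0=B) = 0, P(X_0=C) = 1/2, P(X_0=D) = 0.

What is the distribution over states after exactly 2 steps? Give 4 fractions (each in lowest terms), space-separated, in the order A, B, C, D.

Propagating the distribution step by step (d_{t+1} = d_t * P):
d_0 = (A=1/2, B=0, C=1/2, D=0)
  d_1[A] = 1/2*3/16 + 0*5/16 + 1/2*1/8 + 0*3/16 = 5/32
  d_1[B] = 1/2*3/8 + 0*1/16 + 1/2*7/16 + 0*5/8 = 13/32
  d_1[C] = 1/2*3/8 + 0*3/8 + 1/2*5/16 + 0*1/16 = 11/32
  d_1[D] = 1/2*1/16 + 0*1/4 + 1/2*1/8 + 0*1/8 = 3/32
d_1 = (A=5/32, B=13/32, C=11/32, D=3/32)
  d_2[A] = 5/32*3/16 + 13/32*5/16 + 11/32*1/8 + 3/32*3/16 = 111/512
  d_2[B] = 5/32*3/8 + 13/32*1/16 + 11/32*7/16 + 3/32*5/8 = 75/256
  d_2[C] = 5/32*3/8 + 13/32*3/8 + 11/32*5/16 + 3/32*1/16 = 83/256
  d_2[D] = 5/32*1/16 + 13/32*1/4 + 11/32*1/8 + 3/32*1/8 = 85/512
d_2 = (A=111/512, B=75/256, C=83/256, D=85/512)

Answer: 111/512 75/256 83/256 85/512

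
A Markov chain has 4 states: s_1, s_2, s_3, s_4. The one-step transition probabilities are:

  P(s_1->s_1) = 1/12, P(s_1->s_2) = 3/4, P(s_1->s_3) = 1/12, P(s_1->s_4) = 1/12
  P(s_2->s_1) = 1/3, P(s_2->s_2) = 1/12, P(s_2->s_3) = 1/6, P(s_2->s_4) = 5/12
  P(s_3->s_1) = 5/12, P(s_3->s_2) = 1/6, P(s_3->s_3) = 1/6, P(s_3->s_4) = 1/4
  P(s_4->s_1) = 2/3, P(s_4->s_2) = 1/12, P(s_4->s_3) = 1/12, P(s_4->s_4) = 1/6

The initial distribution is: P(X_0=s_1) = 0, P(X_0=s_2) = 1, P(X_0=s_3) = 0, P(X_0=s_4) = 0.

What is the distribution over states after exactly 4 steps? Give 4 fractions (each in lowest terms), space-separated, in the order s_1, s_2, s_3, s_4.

Answer: 1183/3456 2023/6912 71/576 557/2304

Derivation:
Propagating the distribution step by step (d_{t+1} = d_t * P):
d_0 = (s_1=0, s_2=1, s_3=0, s_4=0)
  d_1[s_1] = 0*1/12 + 1*1/3 + 0*5/12 + 0*2/3 = 1/3
  d_1[s_2] = 0*3/4 + 1*1/12 + 0*1/6 + 0*1/12 = 1/12
  d_1[s_3] = 0*1/12 + 1*1/6 + 0*1/6 + 0*1/12 = 1/6
  d_1[s_4] = 0*1/12 + 1*5/12 + 0*1/4 + 0*1/6 = 5/12
d_1 = (s_1=1/3, s_2=1/12, s_3=1/6, s_4=5/12)
  d_2[s_1] = 1/3*1/12 + 1/12*1/3 + 1/6*5/12 + 5/12*2/3 = 29/72
  d_2[s_2] = 1/3*3/4 + 1/12*1/12 + 1/6*1/6 + 5/12*1/12 = 23/72
  d_2[s_3] = 1/3*1/12 + 1/12*1/6 + 1/6*1/6 + 5/12*1/12 = 5/48
  d_2[s_4] = 1/3*1/12 + 1/12*5/12 + 1/6*1/4 + 5/12*1/6 = 25/144
d_2 = (s_1=29/72, s_2=23/72, s_3=5/48, s_4=25/144)
  d_3[s_1] = 29/72*1/12 + 23/72*1/3 + 5/48*5/12 + 25/144*2/3 = 517/1728
  d_3[s_2] = 29/72*3/4 + 23/72*1/12 + 5/48*1/6 + 25/144*1/12 = 623/1728
  d_3[s_3] = 29/72*1/12 + 23/72*1/6 + 5/48*1/6 + 25/144*1/12 = 205/1728
  d_3[s_4] = 29/72*1/12 + 23/72*5/12 + 5/48*1/4 + 25/144*1/6 = 383/1728
d_3 = (s_1=517/1728, s_2=623/1728, s_3=205/1728, s_4=383/1728)
  d_4[s_1] = 517/1728*1/12 + 623/1728*1/3 + 205/1728*5/12 + 383/1728*2/3 = 1183/3456
  d_4[s_2] = 517/1728*3/4 + 623/1728*1/12 + 205/1728*1/6 + 383/1728*1/12 = 2023/6912
  d_4[s_3] = 517/1728*1/12 + 623/1728*1/6 + 205/1728*1/6 + 383/1728*1/12 = 71/576
  d_4[s_4] = 517/1728*1/12 + 623/1728*5/12 + 205/1728*1/4 + 383/1728*1/6 = 557/2304
d_4 = (s_1=1183/3456, s_2=2023/6912, s_3=71/576, s_4=557/2304)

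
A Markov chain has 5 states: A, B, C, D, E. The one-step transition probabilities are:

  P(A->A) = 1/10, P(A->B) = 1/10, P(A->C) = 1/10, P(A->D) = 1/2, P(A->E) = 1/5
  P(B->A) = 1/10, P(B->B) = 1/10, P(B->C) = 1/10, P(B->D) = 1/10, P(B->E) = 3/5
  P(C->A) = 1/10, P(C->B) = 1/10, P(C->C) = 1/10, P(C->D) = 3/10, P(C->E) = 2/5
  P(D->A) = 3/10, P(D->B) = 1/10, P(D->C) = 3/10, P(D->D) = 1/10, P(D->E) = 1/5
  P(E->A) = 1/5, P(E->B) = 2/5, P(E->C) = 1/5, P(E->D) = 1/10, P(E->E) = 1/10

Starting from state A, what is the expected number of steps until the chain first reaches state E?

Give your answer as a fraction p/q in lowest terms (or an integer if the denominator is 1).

Answer: 180/49

Derivation:
Let h_i = expected steps to first reach E from state i.
Boundary: h_E = 0.
First-step equations for the other states:
  h_A = 1 + 1/10*h_A + 1/10*h_B + 1/10*h_C + 1/2*h_D + 1/5*h_E
  h_B = 1 + 1/10*h_A + 1/10*h_B + 1/10*h_C + 1/10*h_D + 3/5*h_E
  h_C = 1 + 1/10*h_A + 1/10*h_B + 1/10*h_C + 3/10*h_D + 2/5*h_E
  h_D = 1 + 3/10*h_A + 1/10*h_B + 3/10*h_C + 1/10*h_D + 1/5*h_E

Substituting h_E = 0 and rearranging gives the linear system (I - Q) h = 1:
  [9/10, -1/10, -1/10, -1/2] . (h_A, h_B, h_C, h_D) = 1
  [-1/10, 9/10, -1/10, -1/10] . (h_A, h_B, h_C, h_D) = 1
  [-1/10, -1/10, 9/10, -3/10] . (h_A, h_B, h_C, h_D) = 1
  [-3/10, -1/10, -3/10, 9/10] . (h_A, h_B, h_C, h_D) = 1

Solving yields:
  h_A = 180/49
  h_B = 110/49
  h_C = 145/49
  h_D = 25/7

Starting state is A, so the expected hitting time is h_A = 180/49.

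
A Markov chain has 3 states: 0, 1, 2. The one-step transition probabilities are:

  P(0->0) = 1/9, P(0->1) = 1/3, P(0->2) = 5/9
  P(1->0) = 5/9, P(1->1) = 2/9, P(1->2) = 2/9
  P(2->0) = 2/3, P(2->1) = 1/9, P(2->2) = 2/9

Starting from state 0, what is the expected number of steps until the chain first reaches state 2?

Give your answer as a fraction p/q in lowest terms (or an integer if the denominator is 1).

Let h_i = expected steps to first reach 2 from state i.
Boundary: h_2 = 0.
First-step equations for the other states:
  h_0 = 1 + 1/9*h_0 + 1/3*h_1 + 5/9*h_2
  h_1 = 1 + 5/9*h_0 + 2/9*h_1 + 2/9*h_2

Substituting h_2 = 0 and rearranging gives the linear system (I - Q) h = 1:
  [8/9, -1/3] . (h_0, h_1) = 1
  [-5/9, 7/9] . (h_0, h_1) = 1

Solving yields:
  h_0 = 90/41
  h_1 = 117/41

Starting state is 0, so the expected hitting time is h_0 = 90/41.

Answer: 90/41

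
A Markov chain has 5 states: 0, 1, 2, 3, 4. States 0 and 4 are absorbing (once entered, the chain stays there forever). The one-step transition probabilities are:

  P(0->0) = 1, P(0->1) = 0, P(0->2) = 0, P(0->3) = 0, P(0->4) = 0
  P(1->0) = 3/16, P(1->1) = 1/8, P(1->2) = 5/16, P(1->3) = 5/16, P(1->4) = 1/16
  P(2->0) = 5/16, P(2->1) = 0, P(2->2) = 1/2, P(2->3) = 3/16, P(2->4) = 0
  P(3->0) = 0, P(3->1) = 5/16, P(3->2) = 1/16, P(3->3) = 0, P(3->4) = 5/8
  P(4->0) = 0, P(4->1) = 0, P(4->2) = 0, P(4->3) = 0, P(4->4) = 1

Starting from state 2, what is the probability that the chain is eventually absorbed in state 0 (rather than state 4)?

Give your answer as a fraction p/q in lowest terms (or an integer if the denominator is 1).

Answer: 208/295

Derivation:
Let a_i = P(absorbed in 0 | start in state i).
Boundary conditions: a_0 = 1, a_4 = 0.
For each transient state i, a_i = sum_j P(i->j) * a_j:
  a_1 = 3/16*a_0 + 1/8*a_1 + 5/16*a_2 + 5/16*a_3 + 1/16*a_4
  a_2 = 5/16*a_0 + 0*a_1 + 1/2*a_2 + 3/16*a_3 + 0*a_4
  a_3 = 0*a_0 + 5/16*a_1 + 1/16*a_2 + 0*a_3 + 5/8*a_4

Substituting a_0 = 1 and a_4 = 0, rearrange to (I - Q) a = r where r[i] = P(i -> 0):
  [7/8, -5/16, -5/16] . (a_1, a_2, a_3) = 3/16
  [0, 1/2, -3/16] . (a_1, a_2, a_3) = 5/16
  [-5/16, -1/16, 1] . (a_1, a_2, a_3) = 0

Solving yields:
  a_1 = 32/59
  a_2 = 208/295
  a_3 = 63/295

Starting state is 2, so the absorption probability is a_2 = 208/295.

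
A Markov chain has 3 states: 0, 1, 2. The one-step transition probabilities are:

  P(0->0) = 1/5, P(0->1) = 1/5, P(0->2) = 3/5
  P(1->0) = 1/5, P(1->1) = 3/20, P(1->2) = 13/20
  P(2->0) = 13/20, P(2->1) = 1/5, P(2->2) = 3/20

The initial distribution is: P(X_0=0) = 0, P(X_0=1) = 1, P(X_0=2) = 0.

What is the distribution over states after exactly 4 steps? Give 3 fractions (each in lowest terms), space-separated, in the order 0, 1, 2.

Propagating the distribution step by step (d_{t+1} = d_t * P):
d_0 = (0=0, 1=1, 2=0)
  d_1[0] = 0*1/5 + 1*1/5 + 0*13/20 = 1/5
  d_1[1] = 0*1/5 + 1*3/20 + 0*1/5 = 3/20
  d_1[2] = 0*3/5 + 1*13/20 + 0*3/20 = 13/20
d_1 = (0=1/5, 1=3/20, 2=13/20)
  d_2[0] = 1/5*1/5 + 3/20*1/5 + 13/20*13/20 = 197/400
  d_2[1] = 1/5*1/5 + 3/20*3/20 + 13/20*1/5 = 77/400
  d_2[2] = 1/5*3/5 + 3/20*13/20 + 13/20*3/20 = 63/200
d_2 = (0=197/400, 1=77/400, 2=63/200)
  d_3[0] = 197/400*1/5 + 77/400*1/5 + 63/200*13/20 = 1367/4000
  d_3[1] = 197/400*1/5 + 77/400*3/20 + 63/200*1/5 = 1523/8000
  d_3[2] = 197/400*3/5 + 77/400*13/20 + 63/200*3/20 = 3743/8000
d_3 = (0=1367/4000, 1=1523/8000, 2=3743/8000)
  d_4[0] = 1367/4000*1/5 + 1523/8000*1/5 + 3743/8000*13/20 = 65687/160000
  d_4[1] = 1367/4000*1/5 + 1523/8000*3/20 + 3743/8000*1/5 = 30477/160000
  d_4[2] = 1367/4000*3/5 + 1523/8000*13/20 + 3743/8000*3/20 = 15959/40000
d_4 = (0=65687/160000, 1=30477/160000, 2=15959/40000)

Answer: 65687/160000 30477/160000 15959/40000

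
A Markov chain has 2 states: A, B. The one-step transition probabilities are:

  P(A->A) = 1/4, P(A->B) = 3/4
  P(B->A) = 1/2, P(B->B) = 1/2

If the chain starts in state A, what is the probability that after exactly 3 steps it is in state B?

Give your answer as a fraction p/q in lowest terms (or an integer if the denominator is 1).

Answer: 39/64

Derivation:
Computing P^3 by repeated multiplication:
P^1 =
  A: [1/4, 3/4]
  B: [1/2, 1/2]
P^2 =
  A: [7/16, 9/16]
  B: [3/8, 5/8]
P^3 =
  A: [25/64, 39/64]
  B: [13/32, 19/32]

(P^3)[A -> B] = 39/64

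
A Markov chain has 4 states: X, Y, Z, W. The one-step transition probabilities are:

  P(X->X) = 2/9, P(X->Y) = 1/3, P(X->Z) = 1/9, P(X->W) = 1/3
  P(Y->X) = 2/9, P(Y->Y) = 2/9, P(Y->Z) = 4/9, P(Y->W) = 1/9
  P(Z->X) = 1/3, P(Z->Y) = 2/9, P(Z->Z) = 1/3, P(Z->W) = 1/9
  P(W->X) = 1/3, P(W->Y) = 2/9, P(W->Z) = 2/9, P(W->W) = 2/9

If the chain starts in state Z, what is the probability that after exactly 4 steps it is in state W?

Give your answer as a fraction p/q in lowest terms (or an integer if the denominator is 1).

Answer: 1270/6561

Derivation:
Computing P^4 by repeated multiplication:
P^1 =
  X: [2/9, 1/3, 1/9, 1/3]
  Y: [2/9, 2/9, 4/9, 1/9]
  Z: [1/3, 2/9, 1/3, 1/9]
  W: [1/3, 2/9, 2/9, 2/9]
P^2 =
  X: [22/81, 20/81, 23/81, 16/81]
  Y: [23/81, 20/81, 8/27, 14/81]
  Z: [22/81, 7/27, 22/81, 16/81]
  W: [22/81, 7/27, 7/27, 17/81]
P^3 =
  X: [67/243, 184/729, 203/729, 47/243]
  Y: [200/729, 185/729, 203/729, 47/243]
  Z: [200/729, 184/729, 68/243, 47/243]
  W: [200/729, 184/729, 203/729, 142/729]
P^4 =
  X: [1802/6561, 553/2187, 1828/6561, 424/2187]
  Y: [1802/6561, 1658/6561, 1831/6561, 1270/6561]
  Z: [601/2187, 1658/6561, 610/2187, 1270/6561]
  W: [601/2187, 1658/6561, 1829/6561, 1271/6561]

(P^4)[Z -> W] = 1270/6561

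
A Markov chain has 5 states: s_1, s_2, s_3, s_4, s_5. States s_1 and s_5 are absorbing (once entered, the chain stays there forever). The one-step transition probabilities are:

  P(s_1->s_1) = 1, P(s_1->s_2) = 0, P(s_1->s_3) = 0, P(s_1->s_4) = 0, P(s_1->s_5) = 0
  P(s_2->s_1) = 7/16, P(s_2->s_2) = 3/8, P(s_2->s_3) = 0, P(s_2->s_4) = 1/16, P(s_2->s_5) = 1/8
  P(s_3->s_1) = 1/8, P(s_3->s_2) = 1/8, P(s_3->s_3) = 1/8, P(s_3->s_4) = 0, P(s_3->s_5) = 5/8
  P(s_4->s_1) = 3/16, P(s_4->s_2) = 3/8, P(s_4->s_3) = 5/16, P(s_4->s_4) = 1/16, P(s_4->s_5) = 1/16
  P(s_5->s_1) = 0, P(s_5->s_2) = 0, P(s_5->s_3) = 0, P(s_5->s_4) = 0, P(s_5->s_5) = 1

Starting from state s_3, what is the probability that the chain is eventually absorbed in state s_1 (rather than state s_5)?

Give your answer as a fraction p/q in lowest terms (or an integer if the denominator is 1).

Answer: 252/1003

Derivation:
Let a_i = P(absorbed in s_1 | start in state i).
Boundary conditions: a_s_1 = 1, a_s_5 = 0.
For each transient state i, a_i = sum_j P(i->j) * a_j:
  a_s_2 = 7/16*a_s_1 + 3/8*a_s_2 + 0*a_s_3 + 1/16*a_s_4 + 1/8*a_s_5
  a_s_3 = 1/8*a_s_1 + 1/8*a_s_2 + 1/8*a_s_3 + 0*a_s_4 + 5/8*a_s_5
  a_s_4 = 3/16*a_s_1 + 3/8*a_s_2 + 5/16*a_s_3 + 1/16*a_s_4 + 1/16*a_s_5

Substituting a_s_1 = 1 and a_s_5 = 0, rearrange to (I - Q) a = r where r[i] = P(i -> s_1):
  [5/8, 0, -1/16] . (a_s_2, a_s_3, a_s_4) = 7/16
  [-1/8, 7/8, 0] . (a_s_2, a_s_3, a_s_4) = 1/8
  [-3/8, -5/16, 15/16] . (a_s_2, a_s_3, a_s_4) = 3/16

Solving yields:
  a_s_2 = 761/1003
  a_s_3 = 252/1003
  a_s_4 = 589/1003

Starting state is s_3, so the absorption probability is a_s_3 = 252/1003.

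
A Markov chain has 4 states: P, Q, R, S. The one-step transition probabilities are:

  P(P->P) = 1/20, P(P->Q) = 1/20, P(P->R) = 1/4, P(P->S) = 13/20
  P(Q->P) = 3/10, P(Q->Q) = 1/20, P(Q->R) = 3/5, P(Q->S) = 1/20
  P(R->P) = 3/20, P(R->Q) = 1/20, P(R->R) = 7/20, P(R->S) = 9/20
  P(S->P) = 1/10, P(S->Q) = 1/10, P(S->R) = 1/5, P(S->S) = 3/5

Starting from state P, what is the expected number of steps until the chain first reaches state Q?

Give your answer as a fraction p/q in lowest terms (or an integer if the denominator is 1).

Answer: 1870/147

Derivation:
Let h_i = expected steps to first reach Q from state i.
Boundary: h_Q = 0.
First-step equations for the other states:
  h_P = 1 + 1/20*h_P + 1/20*h_Q + 1/4*h_R + 13/20*h_S
  h_R = 1 + 3/20*h_P + 1/20*h_Q + 7/20*h_R + 9/20*h_S
  h_S = 1 + 1/10*h_P + 1/10*h_Q + 1/5*h_R + 3/5*h_S

Substituting h_Q = 0 and rearranging gives the linear system (I - Q) h = 1:
  [19/20, -1/4, -13/20] . (h_P, h_R, h_S) = 1
  [-3/20, 13/20, -9/20] . (h_P, h_R, h_S) = 1
  [-1/10, -1/5, 2/5] . (h_P, h_R, h_S) = 1

Solving yields:
  h_P = 1870/147
  h_R = 90/7
  h_S = 1780/147

Starting state is P, so the expected hitting time is h_P = 1870/147.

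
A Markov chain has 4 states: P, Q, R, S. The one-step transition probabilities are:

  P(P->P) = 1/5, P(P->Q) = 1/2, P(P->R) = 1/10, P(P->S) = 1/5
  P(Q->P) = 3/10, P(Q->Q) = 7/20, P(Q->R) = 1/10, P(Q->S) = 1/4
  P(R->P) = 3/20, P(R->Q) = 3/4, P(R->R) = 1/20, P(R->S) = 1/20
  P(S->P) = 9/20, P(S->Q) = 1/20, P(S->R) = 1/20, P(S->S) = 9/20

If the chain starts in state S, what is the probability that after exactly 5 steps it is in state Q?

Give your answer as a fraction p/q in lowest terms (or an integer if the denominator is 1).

Answer: 1104871/3200000

Derivation:
Computing P^5 by repeated multiplication:
P^1 =
  P: [1/5, 1/2, 1/10, 1/5]
  Q: [3/10, 7/20, 1/10, 1/4]
  R: [3/20, 3/4, 1/20, 1/20]
  S: [9/20, 1/20, 1/20, 9/20]
P^2 =
  P: [59/200, 9/25, 17/200, 13/50]
  Q: [117/400, 9/25, 33/400, 53/200]
  R: [57/200, 151/400, 19/200, 97/400]
  S: [63/200, 121/400, 3/40, 123/400]
P^3 =
  P: [1187/4000, 1401/4000, 331/4000, 1081/4000]
  Q: [477/1600, 2779/8000, 661/8000, 87/320]
  R: [2349/8000, 179/500, 133/1600, 1061/4000]
  S: [2427/8000, 67/200, 647/8000, 1123/4000]
P^4 =
  P: [5969/20000, 27723/80000, 1647/20000, 21813/80000]
  Q: [11943/40000, 55393/160000, 3291/40000, 43671/160000]
  R: [47673/160000, 11127/32000, 13213/160000, 43479/160000]
  S: [47943/160000, 54981/160000, 13107/160000, 43969/160000]
P^5 =
  P: [477923/1600000, 276727/800000, 131599/1600000, 13657/50000]
  Q: [955977/3200000, 553301/1600000, 52633/640000, 54641/200000]
  R: [238863/800000, 1107849/3200000, 65827/800000, 873391/3200000]
  S: [9567/32000, 1104871/3200000, 65731/800000, 175101/640000]

(P^5)[S -> Q] = 1104871/3200000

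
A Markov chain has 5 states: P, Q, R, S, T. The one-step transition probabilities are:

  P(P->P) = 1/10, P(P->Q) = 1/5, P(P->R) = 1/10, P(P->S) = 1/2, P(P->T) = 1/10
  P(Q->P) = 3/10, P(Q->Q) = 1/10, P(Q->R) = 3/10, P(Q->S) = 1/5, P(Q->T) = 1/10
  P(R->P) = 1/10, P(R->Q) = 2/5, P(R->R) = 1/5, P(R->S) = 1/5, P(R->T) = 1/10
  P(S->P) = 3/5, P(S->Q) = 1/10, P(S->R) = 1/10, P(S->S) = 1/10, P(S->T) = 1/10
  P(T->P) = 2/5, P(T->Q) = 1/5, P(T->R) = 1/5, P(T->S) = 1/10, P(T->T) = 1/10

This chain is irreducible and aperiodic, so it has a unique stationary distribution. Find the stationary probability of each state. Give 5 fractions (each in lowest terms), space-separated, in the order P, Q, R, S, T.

The stationary distribution satisfies pi = pi * P, i.e.:
  pi_P = 1/10*pi_P + 3/10*pi_Q + 1/10*pi_R + 3/5*pi_S + 2/5*pi_T
  pi_Q = 1/5*pi_P + 1/10*pi_Q + 2/5*pi_R + 1/10*pi_S + 1/5*pi_T
  pi_R = 1/10*pi_P + 3/10*pi_Q + 1/5*pi_R + 1/10*pi_S + 1/5*pi_T
  pi_S = 1/2*pi_P + 1/5*pi_Q + 1/5*pi_R + 1/10*pi_S + 1/10*pi_T
  pi_T = 1/10*pi_P + 1/10*pi_Q + 1/10*pi_R + 1/10*pi_S + 1/10*pi_T
with normalization: pi_P + pi_Q + pi_R + pi_S + pi_T = 1.

Using the first 4 balance equations plus normalization, the linear system A*pi = b is:
  [-9/10, 3/10, 1/10, 3/5, 2/5] . pi = 0
  [1/5, -9/10, 2/5, 1/10, 1/5] . pi = 0
  [1/10, 3/10, -4/5, 1/10, 1/5] . pi = 0
  [1/2, 1/5, 1/5, -9/10, 1/10] . pi = 0
  [1, 1, 1, 1, 1] . pi = 1

Solving yields:
  pi_P = 1908/6485
  pi_Q = 2447/12970
  pi_R = 2129/12970
  pi_S = 3281/12970
  pi_T = 1/10

Verification (pi * P):
  1908/6485*1/10 + 2447/12970*3/10 + 2129/12970*1/10 + 3281/12970*3/5 + 1/10*2/5 = 1908/6485 = pi_P  (ok)
  1908/6485*1/5 + 2447/12970*1/10 + 2129/12970*2/5 + 3281/12970*1/10 + 1/10*1/5 = 2447/12970 = pi_Q  (ok)
  1908/6485*1/10 + 2447/12970*3/10 + 2129/12970*1/5 + 3281/12970*1/10 + 1/10*1/5 = 2129/12970 = pi_R  (ok)
  1908/6485*1/2 + 2447/12970*1/5 + 2129/12970*1/5 + 3281/12970*1/10 + 1/10*1/10 = 3281/12970 = pi_S  (ok)
  1908/6485*1/10 + 2447/12970*1/10 + 2129/12970*1/10 + 3281/12970*1/10 + 1/10*1/10 = 1/10 = pi_T  (ok)

Answer: 1908/6485 2447/12970 2129/12970 3281/12970 1/10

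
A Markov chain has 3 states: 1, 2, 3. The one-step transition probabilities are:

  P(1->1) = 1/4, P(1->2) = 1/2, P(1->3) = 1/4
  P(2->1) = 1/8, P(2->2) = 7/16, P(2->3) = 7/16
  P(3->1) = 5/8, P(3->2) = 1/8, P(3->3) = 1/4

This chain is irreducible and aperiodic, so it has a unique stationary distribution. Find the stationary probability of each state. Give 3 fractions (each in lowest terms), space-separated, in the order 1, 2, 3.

The stationary distribution satisfies pi = pi * P, i.e.:
  pi_1 = 1/4*pi_1 + 1/8*pi_2 + 5/8*pi_3
  pi_2 = 1/2*pi_1 + 7/16*pi_2 + 1/8*pi_3
  pi_3 = 1/4*pi_1 + 7/16*pi_2 + 1/4*pi_3
with normalization: pi_1 + pi_2 + pi_3 = 1.

Using the first 2 balance equations plus normalization, the linear system A*pi = b is:
  [-3/4, 1/8, 5/8] . pi = 0
  [1/2, -9/16, 1/8] . pi = 0
  [1, 1, 1] . pi = 1

Solving yields:
  pi_1 = 47/145
  pi_2 = 52/145
  pi_3 = 46/145

Verification (pi * P):
  47/145*1/4 + 52/145*1/8 + 46/145*5/8 = 47/145 = pi_1  (ok)
  47/145*1/2 + 52/145*7/16 + 46/145*1/8 = 52/145 = pi_2  (ok)
  47/145*1/4 + 52/145*7/16 + 46/145*1/4 = 46/145 = pi_3  (ok)

Answer: 47/145 52/145 46/145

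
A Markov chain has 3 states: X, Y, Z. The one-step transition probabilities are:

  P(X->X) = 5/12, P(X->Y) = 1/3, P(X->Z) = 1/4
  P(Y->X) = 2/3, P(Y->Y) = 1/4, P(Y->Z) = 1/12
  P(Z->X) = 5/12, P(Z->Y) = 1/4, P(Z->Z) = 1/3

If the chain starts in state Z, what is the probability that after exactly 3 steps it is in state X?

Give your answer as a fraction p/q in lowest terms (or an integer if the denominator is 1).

Computing P^3 by repeated multiplication:
P^1 =
  X: [5/12, 1/3, 1/4]
  Y: [2/3, 1/4, 1/12]
  Z: [5/12, 1/4, 1/3]
P^2 =
  X: [1/2, 41/144, 31/144]
  Y: [23/48, 11/36, 31/144]
  Z: [23/48, 41/144, 17/72]
P^3 =
  X: [281/576, 7/24, 127/576]
  Y: [71/144, 167/576, 125/576]
  Z: [281/576, 167/576, 2/9]

(P^3)[Z -> X] = 281/576

Answer: 281/576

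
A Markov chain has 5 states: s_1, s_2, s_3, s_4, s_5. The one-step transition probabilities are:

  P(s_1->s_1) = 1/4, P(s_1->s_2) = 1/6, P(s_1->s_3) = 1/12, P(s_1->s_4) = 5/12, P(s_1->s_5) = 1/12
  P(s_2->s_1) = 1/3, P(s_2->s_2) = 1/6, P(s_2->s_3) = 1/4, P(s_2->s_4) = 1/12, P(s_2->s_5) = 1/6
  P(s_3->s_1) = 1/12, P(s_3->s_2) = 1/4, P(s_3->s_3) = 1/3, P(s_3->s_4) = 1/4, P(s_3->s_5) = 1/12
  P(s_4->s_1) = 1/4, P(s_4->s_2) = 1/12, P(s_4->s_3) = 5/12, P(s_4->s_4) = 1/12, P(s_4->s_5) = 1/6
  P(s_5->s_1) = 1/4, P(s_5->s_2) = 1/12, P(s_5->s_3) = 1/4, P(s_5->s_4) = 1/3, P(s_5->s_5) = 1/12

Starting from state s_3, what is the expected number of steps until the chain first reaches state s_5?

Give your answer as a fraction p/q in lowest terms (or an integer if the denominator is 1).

Answer: 7112/829

Derivation:
Let h_i = expected steps to first reach s_5 from state i.
Boundary: h_s_5 = 0.
First-step equations for the other states:
  h_s_1 = 1 + 1/4*h_s_1 + 1/6*h_s_2 + 1/12*h_s_3 + 5/12*h_s_4 + 1/12*h_s_5
  h_s_2 = 1 + 1/3*h_s_1 + 1/6*h_s_2 + 1/4*h_s_3 + 1/12*h_s_4 + 1/6*h_s_5
  h_s_3 = 1 + 1/12*h_s_1 + 1/4*h_s_2 + 1/3*h_s_3 + 1/4*h_s_4 + 1/12*h_s_5
  h_s_4 = 1 + 1/4*h_s_1 + 1/12*h_s_2 + 5/12*h_s_3 + 1/12*h_s_4 + 1/6*h_s_5

Substituting h_s_5 = 0 and rearranging gives the linear system (I - Q) h = 1:
  [3/4, -1/6, -1/12, -5/12] . (h_s_1, h_s_2, h_s_3, h_s_4) = 1
  [-1/3, 5/6, -1/4, -1/12] . (h_s_1, h_s_2, h_s_3, h_s_4) = 1
  [-1/12, -1/4, 2/3, -1/4] . (h_s_1, h_s_2, h_s_3, h_s_4) = 1
  [-1/4, -1/12, -5/12, 11/12] . (h_s_1, h_s_2, h_s_3, h_s_4) = 1

Solving yields:
  h_s_1 = 7072/829
  h_s_2 = 6624/829
  h_s_3 = 7112/829
  h_s_4 = 6668/829

Starting state is s_3, so the expected hitting time is h_s_3 = 7112/829.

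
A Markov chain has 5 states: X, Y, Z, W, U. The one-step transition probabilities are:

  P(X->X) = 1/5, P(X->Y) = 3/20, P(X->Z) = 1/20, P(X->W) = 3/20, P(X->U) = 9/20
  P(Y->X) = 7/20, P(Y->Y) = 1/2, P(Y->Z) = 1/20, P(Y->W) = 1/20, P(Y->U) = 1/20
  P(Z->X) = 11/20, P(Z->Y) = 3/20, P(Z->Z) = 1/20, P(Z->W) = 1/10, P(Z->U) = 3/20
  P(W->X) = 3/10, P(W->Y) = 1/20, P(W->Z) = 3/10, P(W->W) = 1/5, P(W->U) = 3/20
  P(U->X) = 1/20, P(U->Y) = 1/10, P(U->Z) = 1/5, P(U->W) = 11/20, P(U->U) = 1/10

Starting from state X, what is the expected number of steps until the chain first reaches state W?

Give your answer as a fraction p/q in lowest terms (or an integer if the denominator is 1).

Answer: 35470/7979

Derivation:
Let h_i = expected steps to first reach W from state i.
Boundary: h_W = 0.
First-step equations for the other states:
  h_X = 1 + 1/5*h_X + 3/20*h_Y + 1/20*h_Z + 3/20*h_W + 9/20*h_U
  h_Y = 1 + 7/20*h_X + 1/2*h_Y + 1/20*h_Z + 1/20*h_W + 1/20*h_U
  h_Z = 1 + 11/20*h_X + 3/20*h_Y + 1/20*h_Z + 1/10*h_W + 3/20*h_U
  h_U = 1 + 1/20*h_X + 1/10*h_Y + 1/5*h_Z + 11/20*h_W + 1/10*h_U

Substituting h_W = 0 and rearranging gives the linear system (I - Q) h = 1:
  [4/5, -3/20, -1/20, -9/20] . (h_X, h_Y, h_Z, h_U) = 1
  [-7/20, 1/2, -1/20, -1/20] . (h_X, h_Y, h_Z, h_U) = 1
  [-11/20, -3/20, 19/20, -3/20] . (h_X, h_Y, h_Z, h_U) = 1
  [-1/20, -1/10, -1/5, 9/10] . (h_X, h_Y, h_Z, h_U) = 1

Solving yields:
  h_X = 35470/7979
  h_Y = 47330/7979
  h_Z = 40365/7979
  h_U = 25065/7979

Starting state is X, so the expected hitting time is h_X = 35470/7979.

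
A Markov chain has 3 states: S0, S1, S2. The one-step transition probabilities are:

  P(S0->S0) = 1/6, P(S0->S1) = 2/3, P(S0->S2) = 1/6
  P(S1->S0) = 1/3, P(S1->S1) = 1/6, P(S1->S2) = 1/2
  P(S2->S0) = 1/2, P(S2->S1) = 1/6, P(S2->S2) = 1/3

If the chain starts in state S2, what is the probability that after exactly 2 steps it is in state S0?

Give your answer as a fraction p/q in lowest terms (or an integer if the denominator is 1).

Answer: 11/36

Derivation:
Computing P^2 by repeated multiplication:
P^1 =
  S0: [1/6, 2/3, 1/6]
  S1: [1/3, 1/6, 1/2]
  S2: [1/2, 1/6, 1/3]
P^2 =
  S0: [1/3, 1/4, 5/12]
  S1: [13/36, 1/3, 11/36]
  S2: [11/36, 5/12, 5/18]

(P^2)[S2 -> S0] = 11/36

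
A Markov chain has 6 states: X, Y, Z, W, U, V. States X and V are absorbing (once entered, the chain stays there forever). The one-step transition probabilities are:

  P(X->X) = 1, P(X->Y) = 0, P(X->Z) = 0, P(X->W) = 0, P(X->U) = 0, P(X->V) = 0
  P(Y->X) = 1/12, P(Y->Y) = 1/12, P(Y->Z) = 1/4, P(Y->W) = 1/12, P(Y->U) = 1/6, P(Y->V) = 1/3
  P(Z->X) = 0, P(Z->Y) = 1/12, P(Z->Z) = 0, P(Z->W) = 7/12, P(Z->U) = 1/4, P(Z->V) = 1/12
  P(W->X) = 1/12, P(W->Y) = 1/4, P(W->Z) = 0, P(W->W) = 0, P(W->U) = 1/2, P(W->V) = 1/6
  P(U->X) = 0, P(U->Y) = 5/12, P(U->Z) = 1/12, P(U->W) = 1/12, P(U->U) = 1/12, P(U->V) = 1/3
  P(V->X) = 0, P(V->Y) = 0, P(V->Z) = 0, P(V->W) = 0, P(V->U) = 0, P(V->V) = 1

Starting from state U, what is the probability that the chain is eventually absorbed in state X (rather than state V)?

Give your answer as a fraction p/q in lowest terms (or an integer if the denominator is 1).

Answer: 387/3725

Derivation:
Let a_i = P(absorbed in X | start in state i).
Boundary conditions: a_X = 1, a_V = 0.
For each transient state i, a_i = sum_j P(i->j) * a_j:
  a_Y = 1/12*a_X + 1/12*a_Y + 1/4*a_Z + 1/12*a_W + 1/6*a_U + 1/3*a_V
  a_Z = 0*a_X + 1/12*a_Y + 0*a_Z + 7/12*a_W + 1/4*a_U + 1/12*a_V
  a_W = 1/12*a_X + 1/4*a_Y + 0*a_Z + 0*a_W + 1/2*a_U + 1/6*a_V
  a_U = 0*a_X + 5/12*a_Y + 1/12*a_Z + 1/12*a_W + 1/12*a_U + 1/3*a_V

Substituting a_X = 1 and a_V = 0, rearrange to (I - Q) a = r where r[i] = P(i -> X):
  [11/12, -1/4, -1/12, -1/6] . (a_Y, a_Z, a_W, a_U) = 1/12
  [-1/12, 1, -7/12, -1/4] . (a_Y, a_Z, a_W, a_U) = 0
  [-1/4, 0, 1, -1/2] . (a_Y, a_Z, a_W, a_U) = 1/12
  [-5/12, -1/12, -1/12, 11/12] . (a_Y, a_Z, a_W, a_U) = 0

Solving yields:
  a_Y = 1841/11175
  a_Z = 1594/11175
  a_W = 1972/11175
  a_U = 387/3725

Starting state is U, so the absorption probability is a_U = 387/3725.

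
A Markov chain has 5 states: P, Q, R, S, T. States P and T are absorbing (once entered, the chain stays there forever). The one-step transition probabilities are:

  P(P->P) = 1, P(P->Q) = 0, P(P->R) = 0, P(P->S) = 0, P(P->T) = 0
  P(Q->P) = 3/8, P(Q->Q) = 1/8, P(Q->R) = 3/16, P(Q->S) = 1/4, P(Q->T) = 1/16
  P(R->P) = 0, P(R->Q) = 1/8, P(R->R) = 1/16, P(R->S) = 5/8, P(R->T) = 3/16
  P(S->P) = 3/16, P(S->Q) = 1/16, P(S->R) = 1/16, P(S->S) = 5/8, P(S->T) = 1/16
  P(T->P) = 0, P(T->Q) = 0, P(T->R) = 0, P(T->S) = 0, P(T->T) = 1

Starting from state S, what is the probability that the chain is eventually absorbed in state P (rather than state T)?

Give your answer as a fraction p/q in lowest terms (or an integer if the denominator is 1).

Answer: 21/29

Derivation:
Let a_i = P(absorbed in P | start in state i).
Boundary conditions: a_P = 1, a_T = 0.
For each transient state i, a_i = sum_j P(i->j) * a_j:
  a_Q = 3/8*a_P + 1/8*a_Q + 3/16*a_R + 1/4*a_S + 1/16*a_T
  a_R = 0*a_P + 1/8*a_Q + 1/16*a_R + 5/8*a_S + 3/16*a_T
  a_S = 3/16*a_P + 1/16*a_Q + 1/16*a_R + 5/8*a_S + 1/16*a_T

Substituting a_P = 1 and a_T = 0, rearrange to (I - Q) a = r where r[i] = P(i -> P):
  [7/8, -3/16, -1/4] . (a_Q, a_R, a_S) = 3/8
  [-1/8, 15/16, -5/8] . (a_Q, a_R, a_S) = 0
  [-1/16, -1/16, 3/8] . (a_Q, a_R, a_S) = 3/16

Solving yields:
  a_Q = 375/493
  a_R = 288/493
  a_S = 21/29

Starting state is S, so the absorption probability is a_S = 21/29.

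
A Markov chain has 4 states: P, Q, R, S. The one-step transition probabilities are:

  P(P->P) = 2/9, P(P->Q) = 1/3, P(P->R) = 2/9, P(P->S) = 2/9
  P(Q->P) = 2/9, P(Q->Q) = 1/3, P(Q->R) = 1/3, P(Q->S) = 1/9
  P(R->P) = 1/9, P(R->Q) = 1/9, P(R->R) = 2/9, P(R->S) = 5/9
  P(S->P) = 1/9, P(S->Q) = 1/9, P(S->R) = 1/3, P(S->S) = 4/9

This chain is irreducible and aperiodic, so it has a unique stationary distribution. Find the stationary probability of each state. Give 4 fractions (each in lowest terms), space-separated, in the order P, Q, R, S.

Answer: 4/27 5/27 77/270 103/270

Derivation:
The stationary distribution satisfies pi = pi * P, i.e.:
  pi_P = 2/9*pi_P + 2/9*pi_Q + 1/9*pi_R + 1/9*pi_S
  pi_Q = 1/3*pi_P + 1/3*pi_Q + 1/9*pi_R + 1/9*pi_S
  pi_R = 2/9*pi_P + 1/3*pi_Q + 2/9*pi_R + 1/3*pi_S
  pi_S = 2/9*pi_P + 1/9*pi_Q + 5/9*pi_R + 4/9*pi_S
with normalization: pi_P + pi_Q + pi_R + pi_S = 1.

Using the first 3 balance equations plus normalization, the linear system A*pi = b is:
  [-7/9, 2/9, 1/9, 1/9] . pi = 0
  [1/3, -2/3, 1/9, 1/9] . pi = 0
  [2/9, 1/3, -7/9, 1/3] . pi = 0
  [1, 1, 1, 1] . pi = 1

Solving yields:
  pi_P = 4/27
  pi_Q = 5/27
  pi_R = 77/270
  pi_S = 103/270

Verification (pi * P):
  4/27*2/9 + 5/27*2/9 + 77/270*1/9 + 103/270*1/9 = 4/27 = pi_P  (ok)
  4/27*1/3 + 5/27*1/3 + 77/270*1/9 + 103/270*1/9 = 5/27 = pi_Q  (ok)
  4/27*2/9 + 5/27*1/3 + 77/270*2/9 + 103/270*1/3 = 77/270 = pi_R  (ok)
  4/27*2/9 + 5/27*1/9 + 77/270*5/9 + 103/270*4/9 = 103/270 = pi_S  (ok)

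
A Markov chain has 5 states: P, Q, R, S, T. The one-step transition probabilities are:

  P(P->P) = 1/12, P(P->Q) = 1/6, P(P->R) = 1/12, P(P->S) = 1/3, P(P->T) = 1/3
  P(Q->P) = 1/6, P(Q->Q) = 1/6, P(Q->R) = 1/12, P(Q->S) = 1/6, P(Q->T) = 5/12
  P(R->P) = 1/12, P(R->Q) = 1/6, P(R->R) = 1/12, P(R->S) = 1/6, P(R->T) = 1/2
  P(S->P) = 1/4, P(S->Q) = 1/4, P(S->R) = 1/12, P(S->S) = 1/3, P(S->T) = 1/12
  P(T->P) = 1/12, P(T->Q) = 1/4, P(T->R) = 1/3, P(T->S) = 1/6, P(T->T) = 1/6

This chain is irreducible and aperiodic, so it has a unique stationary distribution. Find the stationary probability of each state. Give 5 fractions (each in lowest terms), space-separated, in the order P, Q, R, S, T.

The stationary distribution satisfies pi = pi * P, i.e.:
  pi_P = 1/12*pi_P + 1/6*pi_Q + 1/12*pi_R + 1/4*pi_S + 1/12*pi_T
  pi_Q = 1/6*pi_P + 1/6*pi_Q + 1/6*pi_R + 1/4*pi_S + 1/4*pi_T
  pi_R = 1/12*pi_P + 1/12*pi_Q + 1/12*pi_R + 1/12*pi_S + 1/3*pi_T
  pi_S = 1/3*pi_P + 1/6*pi_Q + 1/6*pi_R + 1/3*pi_S + 1/6*pi_T
  pi_T = 1/3*pi_P + 5/12*pi_Q + 1/2*pi_R + 1/12*pi_S + 1/6*pi_T
with normalization: pi_P + pi_Q + pi_R + pi_S + pi_T = 1.

Using the first 4 balance equations plus normalization, the linear system A*pi = b is:
  [-11/12, 1/6, 1/12, 1/4, 1/12] . pi = 0
  [1/6, -5/6, 1/6, 1/4, 1/4] . pi = 0
  [1/12, 1/12, -11/12, 1/12, 1/3] . pi = 0
  [1/3, 1/6, 1/6, -2/3, 1/6] . pi = 0
  [1, 1, 1, 1, 1] . pi = 1

Solving yields:
  pi_P = 1552/11193
  pi_Q = 2333/11193
  pi_R = 566/3731
  pi_S = 2549/11193
  pi_T = 3061/11193

Verification (pi * P):
  1552/11193*1/12 + 2333/11193*1/6 + 566/3731*1/12 + 2549/11193*1/4 + 3061/11193*1/12 = 1552/11193 = pi_P  (ok)
  1552/11193*1/6 + 2333/11193*1/6 + 566/3731*1/6 + 2549/11193*1/4 + 3061/11193*1/4 = 2333/11193 = pi_Q  (ok)
  1552/11193*1/12 + 2333/11193*1/12 + 566/3731*1/12 + 2549/11193*1/12 + 3061/11193*1/3 = 566/3731 = pi_R  (ok)
  1552/11193*1/3 + 2333/11193*1/6 + 566/3731*1/6 + 2549/11193*1/3 + 3061/11193*1/6 = 2549/11193 = pi_S  (ok)
  1552/11193*1/3 + 2333/11193*5/12 + 566/3731*1/2 + 2549/11193*1/12 + 3061/11193*1/6 = 3061/11193 = pi_T  (ok)

Answer: 1552/11193 2333/11193 566/3731 2549/11193 3061/11193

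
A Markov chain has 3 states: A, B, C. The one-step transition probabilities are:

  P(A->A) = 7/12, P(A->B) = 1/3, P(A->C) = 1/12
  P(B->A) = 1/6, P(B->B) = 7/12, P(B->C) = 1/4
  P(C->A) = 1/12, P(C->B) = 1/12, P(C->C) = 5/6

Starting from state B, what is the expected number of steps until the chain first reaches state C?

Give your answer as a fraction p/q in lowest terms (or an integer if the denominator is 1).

Let h_i = expected steps to first reach C from state i.
Boundary: h_C = 0.
First-step equations for the other states:
  h_A = 1 + 7/12*h_A + 1/3*h_B + 1/12*h_C
  h_B = 1 + 1/6*h_A + 7/12*h_B + 1/4*h_C

Substituting h_C = 0 and rearranging gives the linear system (I - Q) h = 1:
  [5/12, -1/3] . (h_A, h_B) = 1
  [-1/6, 5/12] . (h_A, h_B) = 1

Solving yields:
  h_A = 108/17
  h_B = 84/17

Starting state is B, so the expected hitting time is h_B = 84/17.

Answer: 84/17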